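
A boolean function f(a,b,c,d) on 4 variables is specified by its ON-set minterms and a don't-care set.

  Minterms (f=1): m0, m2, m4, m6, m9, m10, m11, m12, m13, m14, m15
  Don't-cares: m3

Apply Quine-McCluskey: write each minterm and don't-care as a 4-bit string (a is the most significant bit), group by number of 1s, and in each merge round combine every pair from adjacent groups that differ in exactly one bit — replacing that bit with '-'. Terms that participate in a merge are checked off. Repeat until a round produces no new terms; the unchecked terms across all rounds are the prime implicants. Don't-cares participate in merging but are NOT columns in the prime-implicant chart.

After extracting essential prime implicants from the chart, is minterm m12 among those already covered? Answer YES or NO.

[col 0] 0000*, 0010*, 0011*, 0100*, 0110*, 1001*, 1010*, 1011*, 1100*, 1101*, 1110*, 1111*
[col 1] -010*, -011*, -100*, -110*, 0-00*, 0-10*, 00-0*, 001-*, 01-0*, 1-01*, 1-10*, 1-11*, 10-1*, 101-*, 11-0*, 11-1*, 110-*, 111-*
[col 2] --10, -01-, -1-0, 0--0, 1--1, 1-1-, 11--
Prime implicants: --10, -01-, -1-0, 0--0, 1--1, 1-1-, 11--
PI chart (minterm → PIs covering it):
  0 | 0--0  (sole → essential)
  2 | --10,-01-,0--0
  4 | -1-0,0--0
  6 | --10,-1-0,0--0
  9 | 1--1  (sole → essential)
  10 | --10,-01-,1-1-
  11 | -01-,1--1,1-1-
  12 | -1-0,11--
  13 | 1--1,11--
  14 | --10,-1-0,1-1-,11--
  15 | 1--1,1-1-,11--
Essential prime implicants: 0--0, 1--1

NO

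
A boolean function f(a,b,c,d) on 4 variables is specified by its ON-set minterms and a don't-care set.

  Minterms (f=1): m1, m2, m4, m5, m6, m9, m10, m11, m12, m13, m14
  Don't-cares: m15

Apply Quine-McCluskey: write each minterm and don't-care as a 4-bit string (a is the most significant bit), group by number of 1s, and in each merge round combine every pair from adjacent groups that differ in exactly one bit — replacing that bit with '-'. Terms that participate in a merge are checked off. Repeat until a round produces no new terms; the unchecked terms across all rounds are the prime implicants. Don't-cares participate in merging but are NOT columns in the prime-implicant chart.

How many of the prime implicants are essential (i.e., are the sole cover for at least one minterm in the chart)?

[col 0] 0001*, 0010*, 0100*, 0101*, 0110*, 1001*, 1010*, 1011*, 1100*, 1101*, 1110*, 1111*
[col 1] -001*, -010*, -100*, -101*, -110*, 0-01*, 0-10*, 01-0*, 010-*, 1-01*, 1-10*, 1-11*, 10-1*, 101-*, 11-0*, 11-1*, 110-*, 111-*
[col 2] --01, --10, -1-0, -10-, 1--1, 1-1-, 11--
Prime implicants: --01, --10, -1-0, -10-, 1--1, 1-1-, 11--
PI chart (minterm → PIs covering it):
  1 | --01  (sole → essential)
  2 | --10  (sole → essential)
  4 | -1-0,-10-
  5 | --01,-10-
  6 | --10,-1-0
  9 | --01,1--1
  10 | --10,1-1-
  11 | 1--1,1-1-
  12 | -1-0,-10-,11--
  13 | --01,-10-,1--1,11--
  14 | --10,-1-0,1-1-,11--
Essential prime implicants: --01, --10

2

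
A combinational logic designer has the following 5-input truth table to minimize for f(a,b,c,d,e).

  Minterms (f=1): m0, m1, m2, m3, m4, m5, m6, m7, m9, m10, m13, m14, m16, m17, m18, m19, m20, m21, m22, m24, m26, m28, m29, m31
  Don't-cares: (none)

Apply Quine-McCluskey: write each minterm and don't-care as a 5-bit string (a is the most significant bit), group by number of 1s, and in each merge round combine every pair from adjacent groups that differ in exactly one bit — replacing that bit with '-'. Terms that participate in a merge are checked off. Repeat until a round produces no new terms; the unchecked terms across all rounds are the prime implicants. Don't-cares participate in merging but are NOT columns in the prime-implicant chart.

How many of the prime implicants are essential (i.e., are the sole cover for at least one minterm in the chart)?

Round 0: 00000✓ 00001✓ 00010✓ 00011✓ 00100✓ 00101✓ 00110✓ 00111✓ 01001✓ 01010✓ 01101✓ 01110✓ 10000✓ 10001✓ 10010✓ 10011✓ 10100✓ 10101✓ 10110✓ 11000✓ 11010✓ 11100✓ 11101✓ 11111✓
Round 1: -0000✓ -0001✓ -0010✓ -0011✓ -0100✓ -0101✓ -0110✓ -1010✓ -1101✓ 0-001✓ 0-010✓ 0-101✓ 0-110✓ 00-00✓ 00-01✓ 00-10✓ 00-11✓ 000-0✓ 000-1✓ 0000-✓ 0001-✓ 001-0✓ 001-1✓ 0010-✓ 0011-✓ 01-01✓ 01-10✓ 1-000✓ 1-010✓ 1-100✓ 1-101✓ 10-00✓ 10-01✓ 10-10✓ 100-0✓ 100-1✓ 1000-✓ 1001-✓ 101-0✓ 1010-✓ 11-00✓ 110-0✓ 111-1 1110-✓
Round 2: --010 --101 -0-00✓ -0-01✓ -0-10✓ -00-0✓ -00-1✓ -000-✓ -001-✓ -01-0✓ -010-✓ 0--01 0--10 00--0✓ 00--1✓ 00-0-✓ 00-1-✓ 000--✓ 001--✓ 1--00 1-0-0 1-10- 10--0✓ 10-0-✓ 100--✓
Round 3: -0--0 -0-0- -00-- 00---
PIs = {--010, --101, -0--0, -0-0-, -00--, 0--01, 0--10, 00---, 1--00, 1-0-0, 1-10-, 111-1}
Coverage chart:
  m0: -0--0,-0-0-,-00--,00---
  m1: -0-0-,-00--,0--01,00---
  m2: --010,-0--0,-00--,0--10,00---
  m3: -00--,00---
  m4: -0--0,-0-0-,00---
  m5: --101,-0-0-,0--01,00---
  m6: -0--0,0--10,00---
  m7: 00--- ←essential
  m9: 0--01 ←essential
  m10: --010,0--10
  m13: --101,0--01
  m14: 0--10 ←essential
  m16: -0--0,-0-0-,-00--,1--00,1-0-0
  m17: -0-0-,-00--
  m18: --010,-0--0,-00--,1-0-0
  m19: -00-- ←essential
  m20: -0--0,-0-0-,1--00,1-10-
  m21: --101,-0-0-,1-10-
  m22: -0--0 ←essential
  m24: 1--00,1-0-0
  m26: --010,1-0-0
  m28: 1--00,1-10-
  m29: --101,1-10-,111-1
  m31: 111-1 ←essential
Essential: -0--0, -00--, 0--01, 0--10, 00---, 111-1

6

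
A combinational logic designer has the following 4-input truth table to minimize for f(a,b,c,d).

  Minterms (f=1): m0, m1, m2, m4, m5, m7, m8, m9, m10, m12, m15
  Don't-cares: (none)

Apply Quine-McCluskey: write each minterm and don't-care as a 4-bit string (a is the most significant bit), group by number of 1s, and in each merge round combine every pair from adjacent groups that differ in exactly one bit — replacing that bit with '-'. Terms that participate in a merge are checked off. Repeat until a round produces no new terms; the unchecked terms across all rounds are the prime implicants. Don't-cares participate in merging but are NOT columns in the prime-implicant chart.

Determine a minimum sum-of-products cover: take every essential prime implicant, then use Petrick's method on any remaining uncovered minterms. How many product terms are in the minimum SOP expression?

Round 0: 0000✓ 0001✓ 0010✓ 0100✓ 0101✓ 0111✓ 1000✓ 1001✓ 1010✓ 1100✓ 1111✓
Round 1: -000✓ -001✓ -010✓ -100✓ -111 0-00✓ 0-01✓ 00-0✓ 000-✓ 01-1 010-✓ 1-00✓ 10-0✓ 100-✓
Round 2: --00 -0-0 -00- 0-0-
PIs = {--00, -0-0, -00-, -111, 0-0-, 01-1}
Coverage chart:
  m0: --00,-0-0,-00-,0-0-
  m1: -00-,0-0-
  m2: -0-0 ←essential
  m4: --00,0-0-
  m5: 0-0-,01-1
  m7: -111,01-1
  m8: --00,-0-0,-00-
  m9: -00- ←essential
  m10: -0-0 ←essential
  m12: --00 ←essential
  m15: -111 ←essential
Essential: --00, -0-0, -00-, -111
Petrick residual → 0-0-
Min cover (5 terms): c'd' + b'd' + b'c' + bcd + a'c'

5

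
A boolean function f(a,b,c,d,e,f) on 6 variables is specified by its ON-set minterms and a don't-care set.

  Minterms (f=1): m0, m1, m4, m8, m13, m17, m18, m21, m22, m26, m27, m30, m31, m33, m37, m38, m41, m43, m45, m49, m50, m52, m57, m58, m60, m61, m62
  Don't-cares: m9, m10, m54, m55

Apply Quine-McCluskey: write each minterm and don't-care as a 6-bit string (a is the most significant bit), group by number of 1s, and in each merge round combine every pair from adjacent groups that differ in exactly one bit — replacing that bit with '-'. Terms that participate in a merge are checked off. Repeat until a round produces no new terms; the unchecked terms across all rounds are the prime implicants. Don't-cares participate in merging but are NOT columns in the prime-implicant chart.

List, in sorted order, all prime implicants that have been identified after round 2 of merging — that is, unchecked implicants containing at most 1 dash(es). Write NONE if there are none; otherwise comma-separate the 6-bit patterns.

0-1010, 000-00, 0010-0, 010-01, 1-0110, 1010-1, 11011-, 11110-

size-2^0 implicants → 000000(✓)  000001(✓)  000100(✓)  001000(✓)  001001(✓)  001010(✓)  001101(✓)  010001(✓)  010010(✓)  010101(✓)  010110(✓)  011010(✓)  011011(✓)  011110(✓)  011111(✓)  100001(✓)  100101(✓)  100110(✓)  101001(✓)  101011(✓)  101101(✓)  110001(✓)  110010(✓)  110100(✓)  110110(✓)  110111(✓)  111001(✓)  111010(✓)  111100(✓)  111101(✓)  111110(✓)
size-2^1 implicants → -00001(✓)  -01001(✓)  -01101(✓)  -10001(✓)  -10010(✓)  -10110(✓)  -11010(✓)  -11110(✓)  0-0001(✓)  0-1010  00-000(✓)  00-001(✓)  000-00  00000-(✓)  001-01(✓)  0010-0  00100-(✓)  01-010(✓)  01-110(✓)  010-01  010-10(✓)  011-10(✓)  011-11(✓)  01101-(✓)  01111-(✓)  1-0001(✓)  1-0110  1-1001(✓)  1-1101(✓)  10-001(✓)  10-101(✓)  100-01(✓)  101-01(✓)  1010-1  11-001(✓)  11-010(✓)  11-100(✓)  11-110(✓)  110-10(✓)  1101-0(✓)  11011-  111-01(✓)  111-10(✓)  1111-0(✓)  11110-
size-2^2 implicants → --0001  -0-001  -01-01  -1-010(✓)  -1-110(✓)  -10-10(✓)  -11-10(✓)  00-00-  01--10(✓)  011-1-  1--001  1-1-01  10--01  11--10(✓)  11-1-0
size-2^3 implicants → -1--10
Unchecked terms (primes): --0001, -0-001, -01-01, -1--10, 0-1010, 00-00-, 000-00, 0010-0, 010-01, 011-1-, 1--001, 1-0110, 1-1-01, 10--01, 1010-1, 11-1-0, 11011-, 11110-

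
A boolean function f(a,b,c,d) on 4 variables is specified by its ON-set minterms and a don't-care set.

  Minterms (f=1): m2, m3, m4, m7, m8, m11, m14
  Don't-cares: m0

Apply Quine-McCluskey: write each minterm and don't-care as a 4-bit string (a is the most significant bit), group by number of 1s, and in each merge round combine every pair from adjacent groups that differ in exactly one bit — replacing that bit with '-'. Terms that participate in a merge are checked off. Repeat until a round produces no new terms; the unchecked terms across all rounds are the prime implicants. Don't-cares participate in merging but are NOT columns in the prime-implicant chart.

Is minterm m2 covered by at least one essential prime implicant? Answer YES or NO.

NO

Round 0: 0000✓ 0010✓ 0011✓ 0100✓ 0111✓ 1000✓ 1011✓ 1110
Round 1: -000 -011 0-00 0-11 00-0 001-
PIs = {-000, -011, 0-00, 0-11, 00-0, 001-, 1110}
Coverage chart:
  m2: 00-0,001-
  m3: -011,0-11,001-
  m4: 0-00 ←essential
  m7: 0-11 ←essential
  m8: -000 ←essential
  m11: -011 ←essential
  m14: 1110 ←essential
Essential: -000, -011, 0-00, 0-11, 1110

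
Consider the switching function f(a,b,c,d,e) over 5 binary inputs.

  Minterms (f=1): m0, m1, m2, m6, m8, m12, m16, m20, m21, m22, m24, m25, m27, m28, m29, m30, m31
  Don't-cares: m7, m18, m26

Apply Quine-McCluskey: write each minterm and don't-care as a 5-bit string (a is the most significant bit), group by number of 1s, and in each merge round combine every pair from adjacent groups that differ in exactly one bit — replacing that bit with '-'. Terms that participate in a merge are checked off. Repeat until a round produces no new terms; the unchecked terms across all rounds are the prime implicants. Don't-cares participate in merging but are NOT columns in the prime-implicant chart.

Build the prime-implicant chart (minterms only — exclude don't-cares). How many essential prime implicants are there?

4

Round 0: 00000✓ 00001✓ 00010✓ 00110✓ 00111✓ 01000✓ 01100✓ 10000✓ 10010✓ 10100✓ 10101✓ 10110✓ 11000✓ 11001✓ 11010✓ 11011✓ 11100✓ 11101✓ 11110✓ 11111✓
Round 1: -0000✓ -0010✓ -0110✓ -1000✓ -1100✓ 0-000✓ 00-10✓ 000-0✓ 0000- 0011- 01-00✓ 1-000✓ 1-010✓ 1-100✓ 1-101✓ 1-110✓ 10-00✓ 10-10✓ 100-0✓ 101-0✓ 1010-✓ 11-00✓ 11-01✓ 11-10✓ 11-11✓ 110-0✓ 110-1✓ 1100-✓ 1101-✓ 111-0✓ 111-1✓ 1110-✓ 1111-✓
Round 2: --000 -0-10 -00-0 -1-00 1--00✓ 1--10✓ 1-0-0✓ 1-1-0✓ 1-10- 10--0✓ 11--0✓ 11--1✓ 11-0-✓ 11-1-✓ 110--✓ 111--✓
Round 3: 1---0 11---
PIs = {--000, -0-10, -00-0, -1-00, 0000-, 0011-, 1---0, 1-10-, 11---}
Coverage chart:
  m0: --000,-00-0,0000-
  m1: 0000- ←essential
  m2: -0-10,-00-0
  m6: -0-10,0011-
  m8: --000,-1-00
  m12: -1-00 ←essential
  m16: --000,-00-0,1---0
  m20: 1---0,1-10-
  m21: 1-10- ←essential
  m22: -0-10,1---0
  m24: --000,-1-00,1---0,11---
  m25: 11--- ←essential
  m27: 11--- ←essential
  m28: -1-00,1---0,1-10-,11---
  m29: 1-10-,11---
  m30: 1---0,11---
  m31: 11--- ←essential
Essential: -1-00, 0000-, 1-10-, 11---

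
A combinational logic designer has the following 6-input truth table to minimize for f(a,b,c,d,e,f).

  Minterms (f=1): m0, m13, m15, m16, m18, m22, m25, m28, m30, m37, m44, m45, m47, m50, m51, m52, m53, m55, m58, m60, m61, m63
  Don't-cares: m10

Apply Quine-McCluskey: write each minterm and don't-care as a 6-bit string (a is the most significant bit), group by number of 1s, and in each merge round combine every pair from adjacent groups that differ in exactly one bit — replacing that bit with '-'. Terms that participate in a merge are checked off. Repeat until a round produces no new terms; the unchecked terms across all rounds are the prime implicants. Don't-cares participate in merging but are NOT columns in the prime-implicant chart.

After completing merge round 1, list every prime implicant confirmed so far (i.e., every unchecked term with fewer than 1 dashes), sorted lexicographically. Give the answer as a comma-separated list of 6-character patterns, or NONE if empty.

Round 0: 000000✓ 001010 001101✓ 001111✓ 010000✓ 010010✓ 010110✓ 011001 011100✓ 011110✓ 100101✓ 101100✓ 101101✓ 101111✓ 110010✓ 110011✓ 110100✓ 110101✓ 110111✓ 111010✓ 111100✓ 111101✓ 111111✓
Round 1: -01101✓ -01111✓ -10010 -11100 0-0000 0011-1✓ 01-110 010-10 0100-0 0111-0 1-0101✓ 1-1100✓ 1-1101✓ 1-1111✓ 10-101✓ 1011-1✓ 10110-✓ 11-010 11-100✓ 11-101✓ 11-111✓ 110-11 11001- 1101-1✓ 11010-✓ 1111-1✓ 11110-✓
Round 2: -011-1 1--101 1-11-1 1-110- 11-1-1 11-10-
PIs = {-011-1, -10010, -11100, 0-0000, 001010, 01-110, 010-10, 0100-0, 011001, 0111-0, 1--101, 1-11-1, 1-110-, 11-010, 11-1-1, 11-10-, 110-11, 11001-}

001010, 011001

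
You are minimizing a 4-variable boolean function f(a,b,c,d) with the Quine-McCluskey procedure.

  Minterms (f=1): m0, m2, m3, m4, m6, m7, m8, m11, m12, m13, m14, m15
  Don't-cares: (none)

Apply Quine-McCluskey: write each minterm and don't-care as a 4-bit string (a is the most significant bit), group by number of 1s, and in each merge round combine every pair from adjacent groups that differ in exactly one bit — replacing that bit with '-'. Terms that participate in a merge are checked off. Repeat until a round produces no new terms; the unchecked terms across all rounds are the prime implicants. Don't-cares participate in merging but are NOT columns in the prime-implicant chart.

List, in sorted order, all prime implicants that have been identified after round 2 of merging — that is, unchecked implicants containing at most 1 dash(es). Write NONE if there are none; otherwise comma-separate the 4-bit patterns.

Round 0: 0000✓ 0010✓ 0011✓ 0100✓ 0110✓ 0111✓ 1000✓ 1011✓ 1100✓ 1101✓ 1110✓ 1111✓
Round 1: -000✓ -011✓ -100✓ -110✓ -111✓ 0-00✓ 0-10✓ 0-11✓ 00-0✓ 001-✓ 01-0✓ 011-✓ 1-00✓ 1-11✓ 11-0✓ 11-1✓ 110-✓ 111-✓
Round 2: --00 --11 -1-0 -11- 0--0 0-1- 11--
PIs = {--00, --11, -1-0, -11-, 0--0, 0-1-, 11--}

NONE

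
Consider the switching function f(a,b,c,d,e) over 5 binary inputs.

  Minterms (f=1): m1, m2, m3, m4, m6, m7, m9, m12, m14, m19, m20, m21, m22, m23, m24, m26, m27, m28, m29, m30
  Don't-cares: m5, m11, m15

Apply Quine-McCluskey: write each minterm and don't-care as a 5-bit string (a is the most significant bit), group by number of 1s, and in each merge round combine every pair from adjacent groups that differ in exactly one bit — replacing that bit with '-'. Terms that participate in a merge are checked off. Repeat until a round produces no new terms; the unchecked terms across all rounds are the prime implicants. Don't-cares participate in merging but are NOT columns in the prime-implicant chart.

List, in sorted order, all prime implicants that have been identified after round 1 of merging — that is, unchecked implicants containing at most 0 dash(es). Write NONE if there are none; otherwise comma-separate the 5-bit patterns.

NONE

Round 0: 00001✓ 00010✓ 00011✓ 00100✓ 00101✓ 00110✓ 00111✓ 01001✓ 01011✓ 01100✓ 01110✓ 01111✓ 10011✓ 10100✓ 10101✓ 10110✓ 10111✓ 11000✓ 11010✓ 11011✓ 11100✓ 11101✓ 11110✓
Round 1: -0011✓ -0100✓ -0101✓ -0110✓ -0111✓ -1011✓ -1100✓ -1110✓ 0-001✓ 0-011✓ 0-100✓ 0-110✓ 0-111✓ 00-01✓ 00-10✓ 00-11✓ 000-1✓ 0001-✓ 001-0✓ 001-1✓ 0010-✓ 0011-✓ 01-11✓ 010-1✓ 011-0✓ 0111-✓ 1-011✓ 1-100✓ 1-101✓ 1-110✓ 10-11✓ 101-0✓ 101-1✓ 1010-✓ 1011-✓ 11-00✓ 11-10✓ 110-0✓ 1101- 111-0✓ 1110-✓
Round 2: --011 --100✓ --110✓ -0-11 -01-0✓ -01-1✓ -010-✓ -011-✓ -11-0✓ 0--11 0-0-1 0-1-0✓ 0-11- 00--1 00-1- 001--✓ 1-1-0✓ 1-10- 101--✓ 11--0
Round 3: --1-0 -01--
PIs = {--011, --1-0, -0-11, -01--, 0--11, 0-0-1, 0-11-, 00--1, 00-1-, 1-10-, 11--0, 1101-}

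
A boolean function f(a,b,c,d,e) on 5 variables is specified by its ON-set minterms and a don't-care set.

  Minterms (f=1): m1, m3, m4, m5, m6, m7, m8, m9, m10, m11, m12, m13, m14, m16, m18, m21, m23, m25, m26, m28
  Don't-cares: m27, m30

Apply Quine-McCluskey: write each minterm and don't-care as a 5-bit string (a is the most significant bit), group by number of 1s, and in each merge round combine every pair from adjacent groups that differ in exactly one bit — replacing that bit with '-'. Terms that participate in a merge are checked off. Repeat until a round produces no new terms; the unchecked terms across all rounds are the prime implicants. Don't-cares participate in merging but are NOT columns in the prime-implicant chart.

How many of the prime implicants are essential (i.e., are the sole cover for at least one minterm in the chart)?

[col 0] 00001*, 00011*, 00100*, 00101*, 00110*, 00111*, 01000*, 01001*, 01010*, 01011*, 01100*, 01101*, 01110*, 10000*, 10010*, 10101*, 10111*, 11001*, 11010*, 11011*, 11100*, 11110*
[col 1] -0101*, -0111*, -1001*, -1010*, -1011*, -1100*, -1110*, 0-001*, 0-011*, 0-100*, 0-101*, 0-110*, 00-01*, 00-11*, 000-1*, 001-0*, 001-1*, 0010-*, 0011-*, 01-00*, 01-01*, 01-10*, 010-0*, 010-1*, 0100-*, 0101-*, 011-0*, 0110-*, 1-010, 100-0, 101-1*, 11-10*, 110-1*, 1101-*, 111-0*
[col 2] -01-1, -1-10, -10-1, -101-, -11-0, 0--01, 0-0-1, 0-1-0, 0-10-, 00--1, 001--, 01--0, 01-0-, 010--
Prime implicants: -01-1, -1-10, -10-1, -101-, -11-0, 0--01, 0-0-1, 0-1-0, 0-10-, 00--1, 001--, 01--0, 01-0-, 010--, 1-010, 100-0
PI chart (minterm → PIs covering it):
  1 | 0--01,0-0-1,00--1
  3 | 0-0-1,00--1
  4 | 0-1-0,0-10-,001--
  5 | -01-1,0--01,0-10-,00--1,001--
  6 | 0-1-0,001--
  7 | -01-1,00--1,001--
  8 | 01--0,01-0-,010--
  9 | -10-1,0--01,0-0-1,01-0-,010--
  10 | -1-10,-101-,01--0,010--
  11 | -10-1,-101-,0-0-1,010--
  12 | -11-0,0-1-0,0-10-,01--0,01-0-
  13 | 0--01,0-10-,01-0-
  14 | -1-10,-11-0,0-1-0,01--0
  16 | 100-0  (sole → essential)
  18 | 1-010,100-0
  21 | -01-1  (sole → essential)
  23 | -01-1  (sole → essential)
  25 | -10-1  (sole → essential)
  26 | -1-10,-101-,1-010
  28 | -11-0  (sole → essential)
Essential prime implicants: -01-1, -10-1, -11-0, 100-0

4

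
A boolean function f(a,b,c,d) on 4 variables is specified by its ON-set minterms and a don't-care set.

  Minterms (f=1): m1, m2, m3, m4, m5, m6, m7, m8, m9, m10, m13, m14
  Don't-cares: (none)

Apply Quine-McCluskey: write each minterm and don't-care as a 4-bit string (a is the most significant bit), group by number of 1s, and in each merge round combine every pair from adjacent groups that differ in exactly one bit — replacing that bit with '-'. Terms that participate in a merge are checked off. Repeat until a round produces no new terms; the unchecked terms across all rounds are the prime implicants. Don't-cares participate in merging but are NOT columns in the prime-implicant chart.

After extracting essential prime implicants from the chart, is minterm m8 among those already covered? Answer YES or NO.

NO

[col 0] 0001*, 0010*, 0011*, 0100*, 0101*, 0110*, 0111*, 1000*, 1001*, 1010*, 1101*, 1110*
[col 1] -001*, -010*, -101*, -110*, 0-01*, 0-10*, 0-11*, 00-1*, 001-*, 01-0*, 01-1*, 010-*, 011-*, 1-01*, 1-10*, 10-0, 100-
[col 2] --01, --10, 0--1, 0-1-, 01--
Prime implicants: --01, --10, 0--1, 0-1-, 01--, 10-0, 100-
PI chart (minterm → PIs covering it):
  1 | --01,0--1
  2 | --10,0-1-
  3 | 0--1,0-1-
  4 | 01--  (sole → essential)
  5 | --01,0--1,01--
  6 | --10,0-1-,01--
  7 | 0--1,0-1-,01--
  8 | 10-0,100-
  9 | --01,100-
  10 | --10,10-0
  13 | --01  (sole → essential)
  14 | --10  (sole → essential)
Essential prime implicants: --01, --10, 01--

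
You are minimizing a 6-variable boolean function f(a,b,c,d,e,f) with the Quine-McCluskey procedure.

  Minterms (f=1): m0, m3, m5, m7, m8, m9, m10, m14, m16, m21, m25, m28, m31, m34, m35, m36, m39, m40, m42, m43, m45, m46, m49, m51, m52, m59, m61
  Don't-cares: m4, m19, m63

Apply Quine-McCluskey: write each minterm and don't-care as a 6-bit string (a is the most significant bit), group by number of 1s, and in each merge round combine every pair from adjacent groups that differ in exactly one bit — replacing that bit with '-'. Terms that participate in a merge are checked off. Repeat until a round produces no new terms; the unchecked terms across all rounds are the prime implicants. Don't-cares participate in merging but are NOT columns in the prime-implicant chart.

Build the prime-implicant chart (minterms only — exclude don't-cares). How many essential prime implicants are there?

size-2^0 implicants → 000000(✓)  000011(✓)  000100(✓)  000101(✓)  000111(✓)  001000(✓)  001001(✓)  001010(✓)  001110(✓)  010000(✓)  010011(✓)  010101(✓)  011001(✓)  011100  011111(✓)  100010(✓)  100011(✓)  100100(✓)  100111(✓)  101000(✓)  101010(✓)  101011(✓)  101101(✓)  101110(✓)  110001(✓)  110011(✓)  110100(✓)  111011(✓)  111101(✓)  111111(✓)
size-2^1 implicants → -00011(✓)  -00100  -00111(✓)  -01000(✓)  -01010(✓)  -01110(✓)  -10011(✓)  -11111  0-0000  0-0011(✓)  0-0101  0-1001  00-000  000-00  000-11(✓)  0001-1  00010-  001-10(✓)  0010-0(✓)  00100-  1-0011(✓)  1-0100  1-1011(✓)  1-1101  10-010(✓)  10-011(✓)  100-11(✓)  10001-(✓)  101-10(✓)  1010-0(✓)  10101-(✓)  11-011(✓)  1100-1  111-11  1111-1
size-2^2 implicants → --0011  -00-11  -01-10  -010-0  1--011  10-01-
Unchecked terms (primes): --0011, -00-11, -00100, -01-10, -010-0, -11111, 0-0000, 0-0101, 0-1001, 00-000, 000-00, 0001-1, 00010-, 00100-, 011100, 1--011, 1-0100, 1-1101, 10-01-, 1100-1, 111-11, 1111-1
Minterm coverage:
  m0 ⊆ 0-0000,00-000,000-00
  m3 ⊆ --0011,-00-11
  m5 ⊆ 0-0101,0001-1,00010-
  m7 ⊆ -00-11,0001-1
  m8 ⊆ -010-0,00-000,00100-
  m9 ⊆ 0-1001,00100-
  m10 ⊆ -01-10,-010-0
  m14 ⊆ -01-10 [E]
  m16 ⊆ 0-0000 [E]
  m21 ⊆ 0-0101 [E]
  m25 ⊆ 0-1001 [E]
  m28 ⊆ 011100 [E]
  m31 ⊆ -11111 [E]
  m34 ⊆ 10-01- [E]
  m35 ⊆ --0011,-00-11,1--011,10-01-
  m36 ⊆ -00100,1-0100
  m39 ⊆ -00-11 [E]
  m40 ⊆ -010-0 [E]
  m42 ⊆ -01-10,-010-0,10-01-
  m43 ⊆ 1--011,10-01-
  m45 ⊆ 1-1101 [E]
  m46 ⊆ -01-10 [E]
  m49 ⊆ 1100-1 [E]
  m51 ⊆ --0011,1--011,1100-1
  m52 ⊆ 1-0100 [E]
  m59 ⊆ 1--011,111-11
  m61 ⊆ 1-1101,1111-1
E = {-00-11, -01-10, -010-0, -11111, 0-0000, 0-0101, 0-1001, 011100, 1-0100, 1-1101, 10-01-, 1100-1}

12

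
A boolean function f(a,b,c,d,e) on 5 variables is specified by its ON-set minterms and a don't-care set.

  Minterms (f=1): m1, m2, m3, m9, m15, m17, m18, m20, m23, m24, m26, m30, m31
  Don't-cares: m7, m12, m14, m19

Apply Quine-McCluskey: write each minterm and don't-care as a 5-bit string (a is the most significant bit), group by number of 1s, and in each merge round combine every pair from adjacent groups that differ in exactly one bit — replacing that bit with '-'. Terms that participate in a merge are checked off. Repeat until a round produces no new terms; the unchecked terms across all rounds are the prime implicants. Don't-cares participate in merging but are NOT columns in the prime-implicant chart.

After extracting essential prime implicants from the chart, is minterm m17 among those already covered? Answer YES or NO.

size-2^0 implicants → 00001(✓)  00010(✓)  00011(✓)  00111(✓)  01001(✓)  01100(✓)  01110(✓)  01111(✓)  10001(✓)  10010(✓)  10011(✓)  10100  10111(✓)  11000(✓)  11010(✓)  11110(✓)  11111(✓)
size-2^1 implicants → -0001(✓)  -0010(✓)  -0011(✓)  -0111(✓)  -1110(✓)  -1111(✓)  0-001  0-111(✓)  00-11(✓)  000-1(✓)  0001-(✓)  011-0  0111-(✓)  1-010  1-111(✓)  10-11(✓)  100-1(✓)  1001-(✓)  11-10  110-0  1111-(✓)
size-2^2 implicants → --111  -0-11  -00-1  -001-  -111-
Unchecked terms (primes): --111, -0-11, -00-1, -001-, -111-, 0-001, 011-0, 1-010, 10100, 11-10, 110-0
Minterm coverage:
  m1 ⊆ -00-1,0-001
  m2 ⊆ -001- [E]
  m3 ⊆ -0-11,-00-1,-001-
  m9 ⊆ 0-001 [E]
  m15 ⊆ --111,-111-
  m17 ⊆ -00-1 [E]
  m18 ⊆ -001-,1-010
  m20 ⊆ 10100 [E]
  m23 ⊆ --111,-0-11
  m24 ⊆ 110-0 [E]
  m26 ⊆ 1-010,11-10,110-0
  m30 ⊆ -111-,11-10
  m31 ⊆ --111,-111-
E = {-00-1, -001-, 0-001, 10100, 110-0}

YES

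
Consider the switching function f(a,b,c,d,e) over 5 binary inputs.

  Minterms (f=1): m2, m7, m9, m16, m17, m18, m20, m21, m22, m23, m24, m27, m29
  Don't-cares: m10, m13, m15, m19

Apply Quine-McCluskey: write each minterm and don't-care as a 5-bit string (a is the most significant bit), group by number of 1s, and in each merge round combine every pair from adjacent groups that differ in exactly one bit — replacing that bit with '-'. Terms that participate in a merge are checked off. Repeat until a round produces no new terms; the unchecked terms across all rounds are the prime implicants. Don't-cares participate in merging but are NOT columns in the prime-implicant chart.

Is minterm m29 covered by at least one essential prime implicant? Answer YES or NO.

[col 0] 00010*, 00111*, 01001*, 01010*, 01101*, 01111*, 10000*, 10001*, 10010*, 10011*, 10100*, 10101*, 10110*, 10111*, 11000*, 11011*, 11101*
[col 1] -0010, -0111, -1101, 0-010, 0-111, 01-01, 011-1, 1-000, 1-011, 1-101, 10-00*, 10-01*, 10-10*, 10-11*, 100-0*, 100-1*, 1000-*, 1001-*, 101-0*, 101-1*, 1010-*, 1011-*
[col 2] 10--0*, 10--1*, 10-0-*, 10-1-*, 100--*, 101--*
[col 3] 10---
Prime implicants: -0010, -0111, -1101, 0-010, 0-111, 01-01, 011-1, 1-000, 1-011, 1-101, 10---
PI chart (minterm → PIs covering it):
  2 | -0010,0-010
  7 | -0111,0-111
  9 | 01-01  (sole → essential)
  16 | 1-000,10---
  17 | 10---  (sole → essential)
  18 | -0010,10---
  20 | 10---  (sole → essential)
  21 | 1-101,10---
  22 | 10---  (sole → essential)
  23 | -0111,10---
  24 | 1-000  (sole → essential)
  27 | 1-011  (sole → essential)
  29 | -1101,1-101
Essential prime implicants: 01-01, 1-000, 1-011, 10---

NO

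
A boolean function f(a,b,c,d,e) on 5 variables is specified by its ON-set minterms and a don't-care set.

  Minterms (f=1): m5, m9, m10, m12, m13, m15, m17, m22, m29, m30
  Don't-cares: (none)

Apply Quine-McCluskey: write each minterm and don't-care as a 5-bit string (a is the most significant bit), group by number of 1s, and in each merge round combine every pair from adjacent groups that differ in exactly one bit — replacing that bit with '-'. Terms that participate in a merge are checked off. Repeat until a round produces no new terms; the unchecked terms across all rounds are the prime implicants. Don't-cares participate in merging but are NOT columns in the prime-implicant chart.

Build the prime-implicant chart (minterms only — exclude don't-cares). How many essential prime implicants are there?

Round 0: 00101✓ 01001✓ 01010 01100✓ 01101✓ 01111✓ 10001 10110✓ 11101✓ 11110✓
Round 1: -1101 0-101 01-01 011-1 0110- 1-110
PIs = {-1101, 0-101, 01-01, 01010, 011-1, 0110-, 1-110, 10001}
Coverage chart:
  m5: 0-101 ←essential
  m9: 01-01 ←essential
  m10: 01010 ←essential
  m12: 0110- ←essential
  m13: -1101,0-101,01-01,011-1,0110-
  m15: 011-1 ←essential
  m17: 10001 ←essential
  m22: 1-110 ←essential
  m29: -1101 ←essential
  m30: 1-110 ←essential
Essential: -1101, 0-101, 01-01, 01010, 011-1, 0110-, 1-110, 10001

8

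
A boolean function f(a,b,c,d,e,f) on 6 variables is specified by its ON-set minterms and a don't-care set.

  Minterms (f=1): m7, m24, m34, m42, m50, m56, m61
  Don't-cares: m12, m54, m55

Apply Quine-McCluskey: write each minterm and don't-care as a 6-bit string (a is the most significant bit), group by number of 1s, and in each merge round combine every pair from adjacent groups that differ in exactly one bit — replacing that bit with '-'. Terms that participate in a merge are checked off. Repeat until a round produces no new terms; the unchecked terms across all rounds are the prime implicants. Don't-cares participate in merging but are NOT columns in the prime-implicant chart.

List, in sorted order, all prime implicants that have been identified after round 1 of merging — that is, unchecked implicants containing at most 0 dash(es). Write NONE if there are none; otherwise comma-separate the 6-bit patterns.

000111, 001100, 111101

[col 0] 000111, 001100, 011000*, 100010*, 101010*, 110010*, 110110*, 110111*, 111000*, 111101
[col 1] -11000, 1-0010, 10-010, 110-10, 11011-
Prime implicants: -11000, 000111, 001100, 1-0010, 10-010, 110-10, 11011-, 111101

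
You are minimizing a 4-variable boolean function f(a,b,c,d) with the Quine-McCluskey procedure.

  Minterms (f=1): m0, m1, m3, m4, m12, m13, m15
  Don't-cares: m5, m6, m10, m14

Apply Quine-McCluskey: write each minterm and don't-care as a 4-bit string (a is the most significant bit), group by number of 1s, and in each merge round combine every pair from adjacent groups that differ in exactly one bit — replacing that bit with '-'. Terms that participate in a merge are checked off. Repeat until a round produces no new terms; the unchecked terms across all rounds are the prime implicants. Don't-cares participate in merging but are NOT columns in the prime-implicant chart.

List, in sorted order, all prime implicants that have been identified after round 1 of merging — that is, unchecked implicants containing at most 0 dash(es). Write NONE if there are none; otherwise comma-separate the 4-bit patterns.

NONE

[col 0] 0000*, 0001*, 0011*, 0100*, 0101*, 0110*, 1010*, 1100*, 1101*, 1110*, 1111*
[col 1] -100*, -101*, -110*, 0-00*, 0-01*, 00-1, 000-*, 01-0*, 010-*, 1-10, 11-0*, 11-1*, 110-*, 111-*
[col 2] -1-0, -10-, 0-0-, 11--
Prime implicants: -1-0, -10-, 0-0-, 00-1, 1-10, 11--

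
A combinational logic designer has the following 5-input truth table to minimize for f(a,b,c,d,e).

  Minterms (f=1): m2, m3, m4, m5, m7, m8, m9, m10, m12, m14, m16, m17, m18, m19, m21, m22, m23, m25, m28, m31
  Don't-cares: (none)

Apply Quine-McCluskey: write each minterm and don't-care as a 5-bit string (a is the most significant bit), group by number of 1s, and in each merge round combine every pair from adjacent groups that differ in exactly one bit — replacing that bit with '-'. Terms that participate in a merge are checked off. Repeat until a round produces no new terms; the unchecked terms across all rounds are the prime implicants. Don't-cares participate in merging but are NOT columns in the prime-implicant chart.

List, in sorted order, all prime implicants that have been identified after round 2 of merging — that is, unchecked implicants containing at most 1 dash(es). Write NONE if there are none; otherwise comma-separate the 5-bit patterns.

-1001, -1100, 0-010, 0-100, 0010-, 0100-, 1-001, 1-111

Round 0: 00010✓ 00011✓ 00100✓ 00101✓ 00111✓ 01000✓ 01001✓ 01010✓ 01100✓ 01110✓ 10000✓ 10001✓ 10010✓ 10011✓ 10101✓ 10110✓ 10111✓ 11001✓ 11100✓ 11111✓
Round 1: -0010✓ -0011✓ -0101✓ -0111✓ -1001 -1100 0-010 0-100 00-11✓ 0001-✓ 001-1✓ 0010- 01-00✓ 01-10✓ 010-0✓ 0100- 011-0✓ 1-001 1-111 10-01✓ 10-10✓ 10-11✓ 100-0✓ 100-1✓ 1000-✓ 1001-✓ 101-1✓ 1011-✓
Round 2: -0-11 -001- -01-1 01--0 10--1 10-1- 100--
PIs = {-0-11, -001-, -01-1, -1001, -1100, 0-010, 0-100, 0010-, 01--0, 0100-, 1-001, 1-111, 10--1, 10-1-, 100--}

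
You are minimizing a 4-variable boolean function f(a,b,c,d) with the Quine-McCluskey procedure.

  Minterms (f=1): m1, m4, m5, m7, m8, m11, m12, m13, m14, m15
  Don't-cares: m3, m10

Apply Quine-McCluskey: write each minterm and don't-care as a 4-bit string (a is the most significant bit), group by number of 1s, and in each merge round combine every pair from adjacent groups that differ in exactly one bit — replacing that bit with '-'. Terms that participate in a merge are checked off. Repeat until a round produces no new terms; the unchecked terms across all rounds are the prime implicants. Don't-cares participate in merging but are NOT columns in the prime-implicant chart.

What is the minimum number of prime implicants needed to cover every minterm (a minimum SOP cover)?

4

[col 0] 0001*, 0011*, 0100*, 0101*, 0111*, 1000*, 1010*, 1011*, 1100*, 1101*, 1110*, 1111*
[col 1] -011*, -100*, -101*, -111*, 0-01*, 0-11*, 00-1*, 01-1*, 010-*, 1-00*, 1-10*, 1-11*, 10-0*, 101-*, 11-0*, 11-1*, 110-*, 111-*
[col 2] --11, -1-1, -10-, 0--1, 1--0, 1-1-, 11--
Prime implicants: --11, -1-1, -10-, 0--1, 1--0, 1-1-, 11--
PI chart (minterm → PIs covering it):
  1 | 0--1  (sole → essential)
  4 | -10-  (sole → essential)
  5 | -1-1,-10-,0--1
  7 | --11,-1-1,0--1
  8 | 1--0  (sole → essential)
  11 | --11,1-1-
  12 | -10-,1--0,11--
  13 | -1-1,-10-,11--
  14 | 1--0,1-1-,11--
  15 | --11,-1-1,1-1-,11--
Essential prime implicants: -10-, 0--1, 1--0
Petrick residual → --11
Minimum SOP uses 4 PIs: cd + bc' + a'd + ad'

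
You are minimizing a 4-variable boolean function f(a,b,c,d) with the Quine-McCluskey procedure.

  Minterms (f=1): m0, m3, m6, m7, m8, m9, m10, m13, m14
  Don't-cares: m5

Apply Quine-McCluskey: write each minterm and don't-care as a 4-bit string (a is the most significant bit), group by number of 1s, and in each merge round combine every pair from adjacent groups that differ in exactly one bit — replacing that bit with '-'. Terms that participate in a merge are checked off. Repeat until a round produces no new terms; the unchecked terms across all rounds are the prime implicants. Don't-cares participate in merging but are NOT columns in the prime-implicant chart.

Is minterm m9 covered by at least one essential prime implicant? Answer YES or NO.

NO

size-2^0 implicants → 0000(✓)  0011(✓)  0101(✓)  0110(✓)  0111(✓)  1000(✓)  1001(✓)  1010(✓)  1101(✓)  1110(✓)
size-2^1 implicants → -000  -101  -110  0-11  01-1  011-  1-01  1-10  10-0  100-
Unchecked terms (primes): -000, -101, -110, 0-11, 01-1, 011-, 1-01, 1-10, 10-0, 100-
Minterm coverage:
  m0 ⊆ -000 [E]
  m3 ⊆ 0-11 [E]
  m6 ⊆ -110,011-
  m7 ⊆ 0-11,01-1,011-
  m8 ⊆ -000,10-0,100-
  m9 ⊆ 1-01,100-
  m10 ⊆ 1-10,10-0
  m13 ⊆ -101,1-01
  m14 ⊆ -110,1-10
E = {-000, 0-11}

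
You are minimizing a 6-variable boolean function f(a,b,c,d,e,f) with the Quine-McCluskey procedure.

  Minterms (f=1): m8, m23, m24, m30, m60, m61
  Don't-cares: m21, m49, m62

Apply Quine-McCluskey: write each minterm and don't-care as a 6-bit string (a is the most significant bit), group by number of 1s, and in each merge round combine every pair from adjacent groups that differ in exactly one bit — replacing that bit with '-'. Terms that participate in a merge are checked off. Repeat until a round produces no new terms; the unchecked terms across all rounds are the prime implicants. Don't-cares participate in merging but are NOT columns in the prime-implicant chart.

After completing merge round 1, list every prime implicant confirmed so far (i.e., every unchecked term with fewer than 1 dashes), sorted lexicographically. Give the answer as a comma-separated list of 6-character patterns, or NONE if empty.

[col 0] 001000*, 010101*, 010111*, 011000*, 011110*, 110001, 111100*, 111101*, 111110*
[col 1] -11110, 0-1000, 0101-1, 1111-0, 11110-
Prime implicants: -11110, 0-1000, 0101-1, 110001, 1111-0, 11110-

110001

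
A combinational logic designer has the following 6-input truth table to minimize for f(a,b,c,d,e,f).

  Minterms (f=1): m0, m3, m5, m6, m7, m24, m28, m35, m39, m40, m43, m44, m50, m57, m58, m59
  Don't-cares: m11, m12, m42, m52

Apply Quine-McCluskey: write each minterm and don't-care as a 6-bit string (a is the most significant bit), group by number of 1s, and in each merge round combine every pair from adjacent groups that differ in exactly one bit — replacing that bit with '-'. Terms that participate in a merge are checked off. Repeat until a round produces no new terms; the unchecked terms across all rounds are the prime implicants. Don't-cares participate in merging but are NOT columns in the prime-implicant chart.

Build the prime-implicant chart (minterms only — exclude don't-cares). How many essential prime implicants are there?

[col 0] 000000, 000011*, 000101*, 000110*, 000111*, 001011*, 001100*, 011000*, 011100*, 100011*, 100111*, 101000*, 101010*, 101011*, 101100*, 110010*, 110100, 111001*, 111010*, 111011*
[col 1] -00011*, -00111*, -01011*, -01100, 0-1100, 00-011*, 000-11*, 0001-1, 00011-, 011-00, 1-1010*, 1-1011*, 10-011*, 100-11*, 101-00, 1010-0, 10101-*, 11-010, 1110-1, 11101-*
[col 2] -0-011, -00-11, 1-101-
Prime implicants: -0-011, -00-11, -01100, 0-1100, 000000, 0001-1, 00011-, 011-00, 1-101-, 101-00, 1010-0, 11-010, 110100, 1110-1
PI chart (minterm → PIs covering it):
  0 | 000000  (sole → essential)
  3 | -0-011,-00-11
  5 | 0001-1  (sole → essential)
  6 | 00011-  (sole → essential)
  7 | -00-11,0001-1,00011-
  24 | 011-00  (sole → essential)
  28 | 0-1100,011-00
  35 | -0-011,-00-11
  39 | -00-11  (sole → essential)
  40 | 101-00,1010-0
  43 | -0-011,1-101-
  44 | -01100,101-00
  50 | 11-010  (sole → essential)
  57 | 1110-1  (sole → essential)
  58 | 1-101-,11-010
  59 | 1-101-,1110-1
Essential prime implicants: -00-11, 000000, 0001-1, 00011-, 011-00, 11-010, 1110-1

7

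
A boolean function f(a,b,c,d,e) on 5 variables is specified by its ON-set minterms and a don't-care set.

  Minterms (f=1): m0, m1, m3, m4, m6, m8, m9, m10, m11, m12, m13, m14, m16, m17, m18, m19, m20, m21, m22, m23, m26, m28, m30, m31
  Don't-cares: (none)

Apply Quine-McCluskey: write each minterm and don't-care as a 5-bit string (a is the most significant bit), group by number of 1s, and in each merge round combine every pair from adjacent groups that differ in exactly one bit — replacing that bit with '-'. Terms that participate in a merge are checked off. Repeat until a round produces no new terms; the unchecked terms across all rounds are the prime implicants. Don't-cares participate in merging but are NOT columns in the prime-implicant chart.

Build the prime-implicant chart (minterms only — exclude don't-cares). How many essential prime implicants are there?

size-2^0 implicants → 00000(✓)  00001(✓)  00011(✓)  00100(✓)  00110(✓)  01000(✓)  01001(✓)  01010(✓)  01011(✓)  01100(✓)  01101(✓)  01110(✓)  10000(✓)  10001(✓)  10010(✓)  10011(✓)  10100(✓)  10101(✓)  10110(✓)  10111(✓)  11010(✓)  11100(✓)  11110(✓)  11111(✓)
size-2^1 implicants → -0000(✓)  -0001(✓)  -0011(✓)  -0100(✓)  -0110(✓)  -1010(✓)  -1100(✓)  -1110(✓)  0-000(✓)  0-001(✓)  0-011(✓)  0-100(✓)  0-110(✓)  00-00(✓)  000-1(✓)  0000-(✓)  001-0(✓)  01-00(✓)  01-01(✓)  01-10(✓)  010-0(✓)  010-1(✓)  0100-(✓)  0101-(✓)  011-0(✓)  0110-(✓)  1-010(✓)  1-100(✓)  1-110(✓)  1-111(✓)  10-00(✓)  10-01(✓)  10-10(✓)  10-11(✓)  100-0(✓)  100-1(✓)  1000-(✓)  1001-(✓)  101-0(✓)  101-1(✓)  1010-(✓)  1011-(✓)  11-10(✓)  111-0(✓)  1111-(✓)
size-2^2 implicants → --100(✓)  --110(✓)  -0-00  -00-1  -000-  -01-0(✓)  -1-10  -11-0(✓)  0--00  0-0-1  0-00-  0-1-0(✓)  01--0  01-0-  010--  1--10  1-1-0(✓)  1-11-  10--0(✓)  10--1(✓)  10-0-(✓)  10-1-(✓)  100--(✓)  101--(✓)
size-2^3 implicants → --1-0  10---
Unchecked terms (primes): --1-0, -0-00, -00-1, -000-, -1-10, 0--00, 0-0-1, 0-00-, 01--0, 01-0-, 010--, 1--10, 1-11-, 10---
Minterm coverage:
  m0 ⊆ -0-00,-000-,0--00,0-00-
  m1 ⊆ -00-1,-000-,0-0-1,0-00-
  m3 ⊆ -00-1,0-0-1
  m4 ⊆ --1-0,-0-00,0--00
  m6 ⊆ --1-0 [E]
  m8 ⊆ 0--00,0-00-,01--0,01-0-,010--
  m9 ⊆ 0-0-1,0-00-,01-0-,010--
  m10 ⊆ -1-10,01--0,010--
  m11 ⊆ 0-0-1,010--
  m12 ⊆ --1-0,0--00,01--0,01-0-
  m13 ⊆ 01-0- [E]
  m14 ⊆ --1-0,-1-10,01--0
  m16 ⊆ -0-00,-000-,10---
  m17 ⊆ -00-1,-000-,10---
  m18 ⊆ 1--10,10---
  m19 ⊆ -00-1,10---
  m20 ⊆ --1-0,-0-00,10---
  m21 ⊆ 10--- [E]
  m22 ⊆ --1-0,1--10,1-11-,10---
  m23 ⊆ 1-11-,10---
  m26 ⊆ -1-10,1--10
  m28 ⊆ --1-0 [E]
  m30 ⊆ --1-0,-1-10,1--10,1-11-
  m31 ⊆ 1-11- [E]
E = {--1-0, 01-0-, 1-11-, 10---}

4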